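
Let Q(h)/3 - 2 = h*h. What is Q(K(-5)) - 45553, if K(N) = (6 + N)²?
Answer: -45544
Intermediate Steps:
Q(h) = 6 + 3*h² (Q(h) = 6 + 3*(h*h) = 6 + 3*h²)
Q(K(-5)) - 45553 = (6 + 3*((6 - 5)²)²) - 45553 = (6 + 3*(1²)²) - 45553 = (6 + 3*1²) - 45553 = (6 + 3*1) - 45553 = (6 + 3) - 45553 = 9 - 45553 = -45544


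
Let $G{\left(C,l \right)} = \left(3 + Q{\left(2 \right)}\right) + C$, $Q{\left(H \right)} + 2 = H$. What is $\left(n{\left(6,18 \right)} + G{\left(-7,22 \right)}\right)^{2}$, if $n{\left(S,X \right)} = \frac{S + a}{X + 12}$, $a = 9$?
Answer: $\frac{49}{4} \approx 12.25$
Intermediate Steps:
$Q{\left(H \right)} = -2 + H$
$G{\left(C,l \right)} = 3 + C$ ($G{\left(C,l \right)} = \left(3 + \left(-2 + 2\right)\right) + C = \left(3 + 0\right) + C = 3 + C$)
$n{\left(S,X \right)} = \frac{9 + S}{12 + X}$ ($n{\left(S,X \right)} = \frac{S + 9}{X + 12} = \frac{9 + S}{12 + X}$)
$\left(n{\left(6,18 \right)} + G{\left(-7,22 \right)}\right)^{2} = \left(\frac{9 + 6}{12 + 18} + \left(3 - 7\right)\right)^{2} = \left(\frac{1}{30} \cdot 15 - 4\right)^{2} = \left(\frac{1}{2} - 4\right)^{2} = \left(- \frac{7}{2}\right)^{2} = \frac{49}{4}$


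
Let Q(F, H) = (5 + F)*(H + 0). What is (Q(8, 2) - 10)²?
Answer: 256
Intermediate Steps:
Q(F, H) = H*(5 + F) (Q(F, H) = (5 + F)*H = H*(5 + F))
(Q(8, 2) - 10)² = (2*(5 + 8) - 10)² = (2*13 - 10)² = (26 - 10)² = 16² = 256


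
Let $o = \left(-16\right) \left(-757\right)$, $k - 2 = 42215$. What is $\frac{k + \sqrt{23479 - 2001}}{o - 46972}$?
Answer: $- \frac{6031}{4980} - \frac{\sqrt{21478}}{34860} \approx -1.2152$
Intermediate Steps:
$k = 42217$ ($k = 2 + 42215 = 42217$)
$o = 12112$
$\frac{k + \sqrt{23479 - 2001}}{o - 46972} = \frac{42217 + \sqrt{23479 - 2001}}{12112 - 46972} = \frac{42217 + \sqrt{21478}}{-34860} = \left(42217 + \sqrt{21478}\right) \left(- \frac{1}{34860}\right) = - \frac{6031}{4980} - \frac{\sqrt{21478}}{34860}$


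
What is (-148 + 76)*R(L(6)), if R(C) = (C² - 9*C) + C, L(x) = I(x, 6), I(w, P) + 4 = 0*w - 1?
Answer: -4680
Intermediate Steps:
I(w, P) = -5 (I(w, P) = -4 + (0*w - 1) = -4 + (0 - 1) = -4 - 1 = -5)
L(x) = -5
R(C) = C² - 8*C
(-148 + 76)*R(L(6)) = (-148 + 76)*(-5*(-8 - 5)) = -(-360)*(-13) = -72*65 = -4680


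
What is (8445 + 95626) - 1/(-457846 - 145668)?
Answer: 62808305495/603514 ≈ 1.0407e+5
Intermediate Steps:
(8445 + 95626) - 1/(-457846 - 145668) = 104071 - 1/(-603514) = 104071 - 1*(-1/603514) = 104071 + 1/603514 = 62808305495/603514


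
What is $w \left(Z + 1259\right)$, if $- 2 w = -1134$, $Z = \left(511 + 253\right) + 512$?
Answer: $1437345$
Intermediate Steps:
$Z = 1276$ ($Z = 764 + 512 = 1276$)
$w = 567$ ($w = \left(- \frac{1}{2}\right) \left(-1134\right) = 567$)
$w \left(Z + 1259\right) = 567 \left(1276 + 1259\right) = 567 \cdot 2535 = 1437345$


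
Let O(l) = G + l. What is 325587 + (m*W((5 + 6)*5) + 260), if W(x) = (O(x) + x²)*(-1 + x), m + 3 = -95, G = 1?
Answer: -15978805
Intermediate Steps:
O(l) = 1 + l
m = -98 (m = -3 - 95 = -98)
W(x) = (-1 + x)*(1 + x + x²) (W(x) = ((1 + x) + x²)*(-1 + x) = (1 + x + x²)*(-1 + x) = (-1 + x)*(1 + x + x²))
325587 + (m*W((5 + 6)*5) + 260) = 325587 + (-98*(-1 + ((5 + 6)*5)³) + 260) = 325587 + (-98*(-1 + (11*5)³) + 260) = 325587 + (-98*(-1 + 55³) + 260) = 325587 + (-98*(-1 + 166375) + 260) = 325587 + (-98*166374 + 260) = 325587 + (-16304652 + 260) = 325587 - 16304392 = -15978805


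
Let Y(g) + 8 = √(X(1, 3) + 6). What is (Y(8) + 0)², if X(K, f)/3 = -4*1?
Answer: (8 - I*√6)² ≈ 58.0 - 39.192*I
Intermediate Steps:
X(K, f) = -12 (X(K, f) = 3*(-4*1) = 3*(-4) = -12)
Y(g) = -8 + I*√6 (Y(g) = -8 + √(-12 + 6) = -8 + √(-6) = -8 + I*√6)
(Y(8) + 0)² = ((-8 + I*√6) + 0)² = (-8 + I*√6)²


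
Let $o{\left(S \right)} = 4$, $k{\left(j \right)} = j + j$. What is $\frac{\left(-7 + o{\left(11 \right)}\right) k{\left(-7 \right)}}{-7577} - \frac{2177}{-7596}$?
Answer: $\frac{16176097}{57554892} \approx 0.28105$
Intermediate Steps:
$k{\left(j \right)} = 2 j$
$\frac{\left(-7 + o{\left(11 \right)}\right) k{\left(-7 \right)}}{-7577} - \frac{2177}{-7596} = \frac{\left(-7 + 4\right) 2 \left(-7\right)}{-7577} - \frac{2177}{-7596} = \left(-3\right) \left(-14\right) \left(- \frac{1}{7577}\right) - - \frac{2177}{7596} = 42 \left(- \frac{1}{7577}\right) + \frac{2177}{7596} = - \frac{42}{7577} + \frac{2177}{7596} = \frac{16176097}{57554892}$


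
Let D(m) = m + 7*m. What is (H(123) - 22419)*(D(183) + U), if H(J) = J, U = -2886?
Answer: 31704912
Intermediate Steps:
D(m) = 8*m
(H(123) - 22419)*(D(183) + U) = (123 - 22419)*(8*183 - 2886) = -22296*(1464 - 2886) = -22296*(-1422) = 31704912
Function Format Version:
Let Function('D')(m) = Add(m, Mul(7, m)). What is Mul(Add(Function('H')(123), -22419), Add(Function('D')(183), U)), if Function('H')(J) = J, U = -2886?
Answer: 31704912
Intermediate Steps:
Function('D')(m) = Mul(8, m)
Mul(Add(Function('H')(123), -22419), Add(Function('D')(183), U)) = Mul(Add(123, -22419), Add(Mul(8, 183), -2886)) = Mul(-22296, Add(1464, -2886)) = Mul(-22296, -1422) = 31704912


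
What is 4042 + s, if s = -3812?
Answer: 230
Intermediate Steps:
4042 + s = 4042 - 3812 = 230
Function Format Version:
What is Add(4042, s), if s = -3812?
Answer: 230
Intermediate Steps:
Add(4042, s) = Add(4042, -3812) = 230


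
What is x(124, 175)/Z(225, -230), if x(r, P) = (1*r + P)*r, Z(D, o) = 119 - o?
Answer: 37076/349 ≈ 106.23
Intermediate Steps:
x(r, P) = r*(P + r) (x(r, P) = (r + P)*r = (P + r)*r = r*(P + r))
x(124, 175)/Z(225, -230) = (124*(175 + 124))/(119 - 1*(-230)) = (124*299)/(119 + 230) = 37076/349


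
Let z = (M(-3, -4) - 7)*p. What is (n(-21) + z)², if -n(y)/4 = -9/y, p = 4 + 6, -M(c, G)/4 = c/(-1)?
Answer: 1800964/49 ≈ 36754.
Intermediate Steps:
M(c, G) = 4*c (M(c, G) = -4*c/(-1) = -4*c*(-1) = -(-4)*c = 4*c)
p = 10
n(y) = 36/y (n(y) = -(-36)/y = 36/y)
z = -190 (z = (4*(-3) - 7)*10 = (-12 - 7)*10 = -19*10 = -190)
(n(-21) + z)² = (36/(-21) - 190)² = (36*(-1/21) - 190)² = (-12/7 - 190)² = (-1342/7)² = 1800964/49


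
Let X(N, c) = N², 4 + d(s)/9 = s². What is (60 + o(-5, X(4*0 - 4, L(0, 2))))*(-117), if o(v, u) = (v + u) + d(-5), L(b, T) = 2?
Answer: -30420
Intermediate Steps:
d(s) = -36 + 9*s²
o(v, u) = 189 + u + v (o(v, u) = (v + u) + (-36 + 9*(-5)²) = (u + v) + (-36 + 9*25) = (u + v) + (-36 + 225) = (u + v) + 189 = 189 + u + v)
(60 + o(-5, X(4*0 - 4, L(0, 2))))*(-117) = (60 + (189 + (4*0 - 4)² - 5))*(-117) = (60 + (189 + (0 - 4)² - 5))*(-117) = (60 + (189 + (-4)² - 5))*(-117) = (60 + (189 + 16 - 5))*(-117) = (60 + 200)*(-117) = 260*(-117) = -30420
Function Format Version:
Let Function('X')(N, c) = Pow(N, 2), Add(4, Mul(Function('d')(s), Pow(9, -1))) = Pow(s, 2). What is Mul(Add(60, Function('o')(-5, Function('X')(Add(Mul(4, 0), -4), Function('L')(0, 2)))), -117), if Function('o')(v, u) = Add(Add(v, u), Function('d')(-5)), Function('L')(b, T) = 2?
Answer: -30420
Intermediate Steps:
Function('d')(s) = Add(-36, Mul(9, Pow(s, 2)))
Function('o')(v, u) = Add(189, u, v) (Function('o')(v, u) = Add(Add(v, u), Add(-36, Mul(9, Pow(-5, 2)))) = Add(Add(u, v), Add(-36, Mul(9, 25))) = Add(Add(u, v), Add(-36, 225)) = Add(Add(u, v), 189) = Add(189, u, v))
Mul(Add(60, Function('o')(-5, Function('X')(Add(Mul(4, 0), -4), Function('L')(0, 2)))), -117) = Mul(Add(60, Add(189, Pow(Add(Mul(4, 0), -4), 2), -5)), -117) = Mul(Add(60, Add(189, Pow(Add(0, -4), 2), -5)), -117) = Mul(Add(60, Add(189, Pow(-4, 2), -5)), -117) = Mul(Add(60, Add(189, 16, -5)), -117) = Mul(Add(60, 200), -117) = Mul(260, -117) = -30420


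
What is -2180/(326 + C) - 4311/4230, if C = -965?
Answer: 718519/300330 ≈ 2.3924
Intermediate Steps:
-2180/(326 + C) - 4311/4230 = -2180/(326 - 965) - 4311/4230 = -2180/(-639) - 4311*1/4230 = -2180*(-1/639) - 479/470 = 2180/639 - 479/470 = 718519/300330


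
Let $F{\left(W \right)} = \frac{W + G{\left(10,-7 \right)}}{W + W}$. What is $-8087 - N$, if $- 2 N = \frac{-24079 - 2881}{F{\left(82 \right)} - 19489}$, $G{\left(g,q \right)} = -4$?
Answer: $- \frac{12922397773}{1598059} \approx -8086.3$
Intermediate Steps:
$F{\left(W \right)} = \frac{-4 + W}{2 W}$ ($F{\left(W \right)} = \frac{W - 4}{W + W} = \frac{-4 + W}{2 W}$)
$N = - \frac{1105360}{1598059}$ ($N = - \frac{\left(-24079 - 2881\right) \frac{1}{\frac{-4 + 82}{2 \cdot 82} - 19489}}{2} = - \frac{\left(-26960\right) \frac{1}{\frac{1}{2} \cdot \frac{1}{82} \cdot 78 - 19489}}{2} = - \frac{\left(-26960\right) \frac{1}{\frac{39}{82} - 19489}}{2} = - \frac{\left(-26960\right) \frac{1}{- \frac{1598059}{82}}}{2} = - \frac{\left(-26960\right) \left(- \frac{82}{1598059}\right)}{2} = \left(- \frac{1}{2}\right) \frac{2210720}{1598059} = - \frac{1105360}{1598059} \approx -0.69169$)
$-8087 - N = -8087 - - \frac{1105360}{1598059} = -8087 + \frac{1105360}{1598059} = - \frac{12922397773}{1598059}$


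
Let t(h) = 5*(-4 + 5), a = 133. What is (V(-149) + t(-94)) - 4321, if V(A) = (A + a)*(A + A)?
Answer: 452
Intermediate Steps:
V(A) = 2*A*(133 + A) (V(A) = (A + 133)*(A + A) = (133 + A)*(2*A) = 2*A*(133 + A))
t(h) = 5 (t(h) = 5*1 = 5)
(V(-149) + t(-94)) - 4321 = (2*(-149)*(133 - 149) + 5) - 4321 = (2*(-149)*(-16) + 5) - 4321 = (4768 + 5) - 4321 = 4773 - 4321 = 452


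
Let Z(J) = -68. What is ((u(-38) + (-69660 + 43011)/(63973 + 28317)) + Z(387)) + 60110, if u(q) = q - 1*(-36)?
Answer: 5541064951/92290 ≈ 60040.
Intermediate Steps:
u(q) = 36 + q (u(q) = q + 36 = 36 + q)
((u(-38) + (-69660 + 43011)/(63973 + 28317)) + Z(387)) + 60110 = (((36 - 38) + (-69660 + 43011)/(63973 + 28317)) - 68) + 60110 = ((-2 - 26649/92290) - 68) + 60110 = (-211229/92290 - 68) + 60110 = -6486949/92290 + 60110 = 5541064951/92290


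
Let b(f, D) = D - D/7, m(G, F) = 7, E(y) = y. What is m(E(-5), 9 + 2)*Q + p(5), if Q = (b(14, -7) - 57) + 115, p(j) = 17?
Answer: 381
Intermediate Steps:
b(f, D) = 6*D/7 (b(f, D) = D - D/7 = 6*D/7)
Q = 52 (Q = ((6/7)*(-7) - 57) + 115 = (-6 - 57) + 115 = -63 + 115 = 52)
m(E(-5), 9 + 2)*Q + p(5) = 7*52 + 17 = 364 + 17 = 381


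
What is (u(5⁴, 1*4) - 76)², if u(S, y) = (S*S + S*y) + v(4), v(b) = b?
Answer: 154490660809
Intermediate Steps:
u(S, y) = 4 + S² + S*y (u(S, y) = (S*S + S*y) + 4 = (S² + S*y) + 4 = 4 + S² + S*y)
(u(5⁴, 1*4) - 76)² = ((4 + (5⁴)² + 5⁴*(1*4)) - 76)² = ((4 + 625² + 625*4) - 76)² = ((4 + 390625 + 2500) - 76)² = (393129 - 76)² = 393053² = 154490660809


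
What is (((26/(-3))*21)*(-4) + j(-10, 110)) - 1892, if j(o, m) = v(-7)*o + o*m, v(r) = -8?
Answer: -2184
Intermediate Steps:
j(o, m) = -8*o + m*o (j(o, m) = -8*o + o*m = -8*o + m*o)
(((26/(-3))*21)*(-4) + j(-10, 110)) - 1892 = (((26/(-3))*21)*(-4) - 10*(-8 + 110)) - 1892 = (((26*(-1/3))*21)*(-4) - 10*102) - 1892 = (-26/3*21*(-4) - 1020) - 1892 = (-182*(-4) - 1020) - 1892 = (728 - 1020) - 1892 = -292 - 1892 = -2184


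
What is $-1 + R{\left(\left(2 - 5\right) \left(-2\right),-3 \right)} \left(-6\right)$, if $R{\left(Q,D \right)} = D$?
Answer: $17$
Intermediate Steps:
$-1 + R{\left(\left(2 - 5\right) \left(-2\right),-3 \right)} \left(-6\right) = -1 - -18 = -1 + 18 = 17$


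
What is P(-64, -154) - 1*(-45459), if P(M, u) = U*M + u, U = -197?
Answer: 57913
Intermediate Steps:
P(M, u) = u - 197*M (P(M, u) = -197*M + u = u - 197*M)
P(-64, -154) - 1*(-45459) = (-154 - 197*(-64)) - 1*(-45459) = (-154 + 12608) + 45459 = 12454 + 45459 = 57913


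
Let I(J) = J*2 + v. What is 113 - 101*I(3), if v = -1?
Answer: -392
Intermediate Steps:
I(J) = -1 + 2*J (I(J) = J*2 - 1 = 2*J - 1 = -1 + 2*J)
113 - 101*I(3) = 113 - 101*(-1 + 2*3) = 113 - 101*(-1 + 6) = 113 - 101*5 = 113 - 505 = -392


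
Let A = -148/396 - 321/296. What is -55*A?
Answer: 213655/2664 ≈ 80.201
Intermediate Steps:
A = -42731/29304 (A = -148*1/396 - 321*1/296 = -37/99 - 321/296 = -42731/29304 ≈ -1.4582)
-55*A = -55*(-42731/29304) = 213655/2664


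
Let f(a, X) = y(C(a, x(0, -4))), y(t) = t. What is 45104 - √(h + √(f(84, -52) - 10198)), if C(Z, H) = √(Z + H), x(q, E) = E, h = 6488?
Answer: 45104 - √(6488 + I*√2*√(5099 - 2*√5)) ≈ 45023.0 - 0.62657*I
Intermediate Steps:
C(Z, H) = √(H + Z)
f(a, X) = √(-4 + a)
45104 - √(h + √(f(84, -52) - 10198)) = 45104 - √(6488 + √(√(-4 + 84) - 10198)) = 45104 - √(6488 + √(√80 - 10198)) = 45104 - √(6488 + √(4*√5 - 10198)) = 45104 - √(6488 + √(-10198 + 4*√5))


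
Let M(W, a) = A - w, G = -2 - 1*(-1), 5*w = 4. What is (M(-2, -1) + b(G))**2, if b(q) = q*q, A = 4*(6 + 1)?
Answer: 19881/25 ≈ 795.24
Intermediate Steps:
w = 4/5 (w = (1/5)*4 = 4/5 ≈ 0.80000)
A = 28 (A = 4*7 = 28)
G = -1 (G = -2 + 1 = -1)
b(q) = q**2
M(W, a) = 136/5 (M(W, a) = 28 - 1*4/5 = 28 - 4/5 = 136/5)
(M(-2, -1) + b(G))**2 = (136/5 + (-1)**2)**2 = (136/5 + 1)**2 = (141/5)**2 = 19881/25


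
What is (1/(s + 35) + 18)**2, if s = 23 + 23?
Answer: 2128681/6561 ≈ 324.44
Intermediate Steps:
s = 46
(1/(s + 35) + 18)**2 = (1/(46 + 35) + 18)**2 = (1/81 + 18)**2 = (1459/81)**2 = 2128681/6561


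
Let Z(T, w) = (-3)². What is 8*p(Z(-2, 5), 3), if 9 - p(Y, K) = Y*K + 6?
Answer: -192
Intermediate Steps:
Z(T, w) = 9
p(Y, K) = 3 - K*Y (p(Y, K) = 9 - (Y*K + 6) = 9 - (K*Y + 6) = 9 - (6 + K*Y) = 9 + (-6 - K*Y) = 3 - K*Y)
8*p(Z(-2, 5), 3) = 8*(3 - 1*3*9) = 8*(3 - 27) = 8*(-24) = -192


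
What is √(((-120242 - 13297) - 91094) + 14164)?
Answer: I*√210469 ≈ 458.77*I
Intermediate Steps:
√(((-120242 - 13297) - 91094) + 14164) = √((-133539 - 91094) + 14164) = √(-224633 + 14164) = √(-210469) = I*√210469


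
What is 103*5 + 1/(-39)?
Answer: 20084/39 ≈ 514.97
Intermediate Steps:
103*5 + 1/(-39) = 515 - 1/39 = 20084/39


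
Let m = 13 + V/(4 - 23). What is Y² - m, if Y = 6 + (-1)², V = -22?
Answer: 662/19 ≈ 34.842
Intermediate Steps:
Y = 7 (Y = 6 + 1 = 7)
m = 269/19 (m = 13 - 22/(4 - 23) = 13 - 22/(-19) = 13 - 1/19*(-22) = 13 + 22/19 = 269/19 ≈ 14.158)
Y² - m = 7² - 1*269/19 = 49 - 269/19 = 662/19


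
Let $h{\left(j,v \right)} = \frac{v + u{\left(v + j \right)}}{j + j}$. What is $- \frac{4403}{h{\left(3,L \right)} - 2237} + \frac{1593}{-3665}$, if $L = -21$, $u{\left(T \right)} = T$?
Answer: $\frac{3589457}{2349265} \approx 1.5279$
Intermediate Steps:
$h{\left(j,v \right)} = \frac{j + 2 v}{2 j}$ ($h{\left(j,v \right)} = \frac{v + \left(v + j\right)}{j + j} = \frac{v + \left(j + v\right)}{2 j} = \left(j + 2 v\right) \frac{1}{2 j} = \frac{j + 2 v}{2 j}$)
$- \frac{4403}{h{\left(3,L \right)} - 2237} + \frac{1593}{-3665} = - \frac{4403}{\frac{-21 + \frac{1}{2} \cdot 3}{3} - 2237} + \frac{1593}{-3665} = - \frac{4403}{\frac{-21 + \frac{3}{2}}{3} - 2237} + 1593 \left(- \frac{1}{3665}\right) = - \frac{4403}{\frac{1}{3} \left(- \frac{39}{2}\right) - 2237} - \frac{1593}{3665} = - \frac{4403}{- \frac{13}{2} - 2237} - \frac{1593}{3665} = - \frac{4403}{- \frac{4487}{2}} - \frac{1593}{3665} = \left(-4403\right) \left(- \frac{2}{4487}\right) - \frac{1593}{3665} = \frac{1258}{641} - \frac{1593}{3665} = \frac{3589457}{2349265}$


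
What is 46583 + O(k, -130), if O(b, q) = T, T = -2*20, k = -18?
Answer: 46543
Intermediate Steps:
T = -40
O(b, q) = -40
46583 + O(k, -130) = 46583 - 40 = 46543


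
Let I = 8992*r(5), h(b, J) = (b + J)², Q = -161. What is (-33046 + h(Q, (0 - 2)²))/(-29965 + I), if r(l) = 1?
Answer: 2799/6991 ≈ 0.40037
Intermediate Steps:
h(b, J) = (J + b)²
I = 8992 (I = 8992*1 = 8992)
(-33046 + h(Q, (0 - 2)²))/(-29965 + I) = (-33046 + ((0 - 2)² - 161)²)/(-29965 + 8992) = (-33046 + ((-2)² - 161)²)/(-20973) = (-33046 + (4 - 161)²)*(-1/20973) = (-33046 + (-157)²)*(-1/20973) = (-33046 + 24649)*(-1/20973) = -8397*(-1/20973) = 2799/6991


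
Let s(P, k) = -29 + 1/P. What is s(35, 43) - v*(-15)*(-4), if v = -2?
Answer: 3186/35 ≈ 91.029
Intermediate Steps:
s(35, 43) - v*(-15)*(-4) = (-29 + 1/35) - (-2*(-15))*(-4) = (-29 + 1/35) - 30*(-4) = -1014/35 - 1*(-120) = -1014/35 + 120 = 3186/35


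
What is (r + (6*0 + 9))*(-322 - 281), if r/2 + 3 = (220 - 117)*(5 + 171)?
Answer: -21864177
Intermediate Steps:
r = 36250 (r = -6 + 2*((220 - 117)*(5 + 171)) = -6 + 2*(103*176) = -6 + 2*18128 = -6 + 36256 = 36250)
(r + (6*0 + 9))*(-322 - 281) = (36250 + (6*0 + 9))*(-322 - 281) = (36250 + (0 + 9))*(-603) = (36250 + 9)*(-603) = 36259*(-603) = -21864177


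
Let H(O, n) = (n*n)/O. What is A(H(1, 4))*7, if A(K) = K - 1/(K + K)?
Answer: 3577/32 ≈ 111.78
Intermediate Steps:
H(O, n) = n**2/O
A(K) = K - 1/(2*K)
A(H(1, 4))*7 = (4**2/1 - 1/(2*(4**2/1)))*7 = (1*16 - 1/(2*(1*16)))*7 = (16 - 1/2/16)*7 = (16 - 1/2*1/16)*7 = (16 - 1/32)*7 = (511/32)*7 = 3577/32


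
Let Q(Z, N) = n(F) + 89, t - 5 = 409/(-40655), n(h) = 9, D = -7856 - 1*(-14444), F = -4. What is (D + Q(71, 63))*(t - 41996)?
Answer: -11413968220604/40655 ≈ -2.8075e+8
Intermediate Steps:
D = 6588 (D = -7856 + 14444 = 6588)
t = 202866/40655 (t = 5 + 409/(-40655) = 5 + 409*(-1/40655) = 5 - 409/40655 = 202866/40655 ≈ 4.9899)
Q(Z, N) = 98 (Q(Z, N) = 9 + 89 = 98)
(D + Q(71, 63))*(t - 41996) = (6588 + 98)*(202866/40655 - 41996) = 6686*(-1707144514/40655) = -11413968220604/40655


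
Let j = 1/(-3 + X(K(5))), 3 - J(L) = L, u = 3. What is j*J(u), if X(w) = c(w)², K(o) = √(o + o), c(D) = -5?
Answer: 0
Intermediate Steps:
J(L) = 3 - L
K(o) = √2*√o (K(o) = √(2*o) = √2*√o)
X(w) = 25 (X(w) = (-5)² = 25)
j = 1/22 (j = 1/(-3 + 25) = 1/22 ≈ 0.045455)
j*J(u) = (3 - 1*3)/22 = (3 - 3)/22 = (1/22)*0 = 0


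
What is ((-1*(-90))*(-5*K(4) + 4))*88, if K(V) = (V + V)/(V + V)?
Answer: -7920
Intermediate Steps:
K(V) = 1 (K(V) = (2*V)/((2*V)) = (2*V)*(1/(2*V)) = 1)
((-1*(-90))*(-5*K(4) + 4))*88 = ((-1*(-90))*(-5*1 + 4))*88 = (90*(-5 + 4))*88 = (90*(-1))*88 = -90*88 = -7920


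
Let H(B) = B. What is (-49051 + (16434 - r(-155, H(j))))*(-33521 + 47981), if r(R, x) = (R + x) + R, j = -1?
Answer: -467144760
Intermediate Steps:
r(R, x) = x + 2*R
(-49051 + (16434 - r(-155, H(j))))*(-33521 + 47981) = (-49051 + (16434 - (-1 + 2*(-155))))*(-33521 + 47981) = (-49051 + (16434 - (-1 - 310)))*14460 = (-49051 + (16434 - 1*(-311)))*14460 = (-49051 + (16434 + 311))*14460 = (-49051 + 16745)*14460 = -32306*14460 = -467144760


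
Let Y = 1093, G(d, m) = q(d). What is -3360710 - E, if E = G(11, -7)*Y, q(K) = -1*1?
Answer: -3359617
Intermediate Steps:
q(K) = -1
G(d, m) = -1
E = -1093 (E = -1*1093 = -1093)
-3360710 - E = -3360710 - 1*(-1093) = -3360710 + 1093 = -3359617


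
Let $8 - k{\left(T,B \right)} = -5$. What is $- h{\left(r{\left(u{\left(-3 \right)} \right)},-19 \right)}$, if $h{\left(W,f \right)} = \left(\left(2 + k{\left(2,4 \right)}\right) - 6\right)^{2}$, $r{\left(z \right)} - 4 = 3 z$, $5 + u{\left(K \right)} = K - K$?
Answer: $-81$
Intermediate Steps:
$u{\left(K \right)} = -5$ ($u{\left(K \right)} = -5 + \left(K - K\right) = -5 + 0 = -5$)
$k{\left(T,B \right)} = 13$ ($k{\left(T,B \right)} = 8 - -5 = 8 + 5 = 13$)
$r{\left(z \right)} = 4 + 3 z$
$h{\left(W,f \right)} = 81$ ($h{\left(W,f \right)} = \left(\left(2 + 13\right) - 6\right)^{2} = \left(15 - 6\right)^{2} = 9^{2} = 81$)
$- h{\left(r{\left(u{\left(-3 \right)} \right)},-19 \right)} = \left(-1\right) 81 = -81$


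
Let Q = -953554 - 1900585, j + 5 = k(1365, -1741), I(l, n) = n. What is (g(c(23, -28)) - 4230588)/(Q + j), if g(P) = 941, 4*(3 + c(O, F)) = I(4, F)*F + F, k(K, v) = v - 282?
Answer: 4229647/2856167 ≈ 1.4809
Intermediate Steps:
k(K, v) = -282 + v
j = -2028 (j = -5 + (-282 - 1741) = -5 - 2023 = -2028)
Q = -2854139
c(O, F) = -3 + F/4 + F²/4 (c(O, F) = -3 + (F*F + F)/4 = -3 + (F² + F)/4 = -3 + (F + F²)/4 = -3 + (F/4 + F²/4) = -3 + F/4 + F²/4)
(g(c(23, -28)) - 4230588)/(Q + j) = (941 - 4230588)/(-2854139 - 2028) = -4229647/(-2856167) = -4229647*(-1/2856167) = 4229647/2856167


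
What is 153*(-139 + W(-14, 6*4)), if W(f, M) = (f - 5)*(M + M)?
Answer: -160803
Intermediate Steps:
W(f, M) = 2*M*(-5 + f) (W(f, M) = (-5 + f)*(2*M) = 2*M*(-5 + f))
153*(-139 + W(-14, 6*4)) = 153*(-139 + 2*(6*4)*(-5 - 14)) = 153*(-139 + 2*24*(-19)) = 153*(-139 - 912) = 153*(-1051) = -160803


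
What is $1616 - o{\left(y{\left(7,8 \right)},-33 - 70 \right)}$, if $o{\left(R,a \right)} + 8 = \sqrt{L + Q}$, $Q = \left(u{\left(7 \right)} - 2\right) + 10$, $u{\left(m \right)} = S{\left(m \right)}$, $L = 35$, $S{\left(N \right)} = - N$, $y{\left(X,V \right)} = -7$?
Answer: $1618$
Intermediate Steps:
$u{\left(m \right)} = - m$
$Q = 1$ ($Q = \left(\left(-1\right) 7 - 2\right) + 10 = \left(-7 - 2\right) + 10 = -9 + 10 = 1$)
$o{\left(R,a \right)} = -2$ ($o{\left(R,a \right)} = -8 + \sqrt{35 + 1} = -8 + \sqrt{36} = -8 + 6 = -2$)
$1616 - o{\left(y{\left(7,8 \right)},-33 - 70 \right)} = 1616 - -2 = 1616 + 2 = 1618$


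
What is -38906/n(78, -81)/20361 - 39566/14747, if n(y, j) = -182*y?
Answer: -816840790651/304467358338 ≈ -2.6828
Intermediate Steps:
-38906/n(78, -81)/20361 - 39566/14747 = -38906/((-182*78))/20361 - 39566/14747 = -38906/(-14196)*(1/20361) - 39566*1/14747 = -38906*(-1/14196)*(1/20361) - 39566/14747 = (2779/1014)*(1/20361) - 39566/14747 = 2779/20646054 - 39566/14747 = -816840790651/304467358338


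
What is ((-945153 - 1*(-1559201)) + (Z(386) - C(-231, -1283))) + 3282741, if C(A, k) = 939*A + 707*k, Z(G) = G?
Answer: 5021165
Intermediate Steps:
C(A, k) = 707*k + 939*A
((-945153 - 1*(-1559201)) + (Z(386) - C(-231, -1283))) + 3282741 = ((-945153 - 1*(-1559201)) + (386 - (707*(-1283) + 939*(-231)))) + 3282741 = ((-945153 + 1559201) + (386 - (-907081 - 216909))) + 3282741 = (614048 + (386 - 1*(-1123990))) + 3282741 = (614048 + (386 + 1123990)) + 3282741 = (614048 + 1124376) + 3282741 = 1738424 + 3282741 = 5021165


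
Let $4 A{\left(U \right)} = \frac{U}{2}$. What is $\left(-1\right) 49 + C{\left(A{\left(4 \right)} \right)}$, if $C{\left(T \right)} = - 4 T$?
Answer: $-51$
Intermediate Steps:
$A{\left(U \right)} = \frac{U}{8}$ ($A{\left(U \right)} = \frac{U \frac{1}{2}}{4} = \frac{\frac{1}{2} U}{4} = \frac{U}{8}$)
$\left(-1\right) 49 + C{\left(A{\left(4 \right)} \right)} = \left(-1\right) 49 - 4 \cdot \frac{1}{8} \cdot 4 = -49 - 2 = -51$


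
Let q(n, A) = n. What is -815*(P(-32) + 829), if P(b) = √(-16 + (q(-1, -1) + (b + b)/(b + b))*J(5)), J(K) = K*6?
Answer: -675635 - 3260*I ≈ -6.7564e+5 - 3260.0*I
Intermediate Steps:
J(K) = 6*K
P(b) = 4*I (P(b) = √(-16 + (-1 + (b + b)/(b + b))*(6*5)) = √(-16 + (-1 + (2*b)/((2*b)))*30) = √(-16 + (-1 + (2*b)*(1/(2*b)))*30) = √(-16 + (-1 + 1)*30) = √(-16 + 0*30) = √(-16 + 0) = √(-16) = 4*I)
-815*(P(-32) + 829) = -815*(4*I + 829) = -815*(829 + 4*I) = -675635 - 3260*I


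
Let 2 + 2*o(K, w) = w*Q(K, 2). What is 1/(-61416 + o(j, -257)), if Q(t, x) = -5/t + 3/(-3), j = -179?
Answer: -179/10971284 ≈ -1.6315e-5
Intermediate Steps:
Q(t, x) = -1 - 5/t (Q(t, x) = -5/t + 3*(-⅓) = -5/t - 1 = -1 - 5/t)
o(K, w) = -1 + w*(-5 - K)/(2*K) (o(K, w) = -1 + (w*((-5 - K)/K))/2 = -1 + (w*(-5 - K)/K)/2 = -1 + w*(-5 - K)/(2*K))
1/(-61416 + o(j, -257)) = 1/(-61416 + (-1*(-179) - ½*(-257)*(5 - 179))/(-179)) = 1/(-61416 - (179 - ½*(-257)*(-174))/179) = 1/(-61416 - (179 - 22359)/179) = 1/(-61416 - 1/179*(-22180)) = 1/(-61416 + 22180/179) = 1/(-10971284/179) = -179/10971284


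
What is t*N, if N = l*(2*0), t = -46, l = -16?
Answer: 0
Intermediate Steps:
N = 0 (N = -32*0 = -16*0 = 0)
t*N = -46*0 = 0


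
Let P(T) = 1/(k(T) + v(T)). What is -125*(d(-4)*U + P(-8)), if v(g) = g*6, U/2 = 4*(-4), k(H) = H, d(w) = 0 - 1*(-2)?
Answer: 448125/56 ≈ 8002.2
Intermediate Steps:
d(w) = 2 (d(w) = 0 + 2 = 2)
U = -32 (U = 2*(4*(-4)) = 2*(-16) = -32)
v(g) = 6*g
P(T) = 1/(7*T) (P(T) = 1/(T + 6*T) = 1/(7*T))
-125*(d(-4)*U + P(-8)) = -125*(2*(-32) + (1/7)/(-8)) = -125*(-64 + (1/7)*(-1/8)) = -125*(-64 - 1/56) = -125*(-3585/56) = 448125/56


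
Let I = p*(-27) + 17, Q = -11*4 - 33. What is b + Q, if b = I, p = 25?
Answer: -735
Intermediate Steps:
Q = -77 (Q = -44 - 33 = -77)
I = -658 (I = 25*(-27) + 17 = -675 + 17 = -658)
b = -658
b + Q = -658 - 77 = -735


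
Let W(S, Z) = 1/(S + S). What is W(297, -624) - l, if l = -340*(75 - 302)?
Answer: -45844919/594 ≈ -77180.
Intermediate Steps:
W(S, Z) = 1/(2*S)
l = 77180 (l = -340*(-227) = 77180)
W(297, -624) - l = (½)/297 - 1*77180 = (½)*(1/297) - 77180 = 1/594 - 77180 = -45844919/594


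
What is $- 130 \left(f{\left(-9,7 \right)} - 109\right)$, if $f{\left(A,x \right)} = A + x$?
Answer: $14430$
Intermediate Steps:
$- 130 \left(f{\left(-9,7 \right)} - 109\right) = - 130 \left(\left(-9 + 7\right) - 109\right) = - 130 \left(-2 - 109\right) = \left(-130\right) \left(-111\right) = 14430$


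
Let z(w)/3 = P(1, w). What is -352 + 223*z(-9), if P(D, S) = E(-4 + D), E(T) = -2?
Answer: -1690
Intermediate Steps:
P(D, S) = -2
z(w) = -6 (z(w) = 3*(-2) = -6)
-352 + 223*z(-9) = -352 + 223*(-6) = -352 - 1338 = -1690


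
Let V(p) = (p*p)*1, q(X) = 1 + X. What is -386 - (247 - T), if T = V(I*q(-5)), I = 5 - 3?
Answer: -569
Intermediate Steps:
I = 2
V(p) = p² (V(p) = p²*1 = p²)
T = 64 (T = (2*(1 - 5))² = (2*(-4))² = (-8)² = 64)
-386 - (247 - T) = -386 - (247 - 1*64) = -386 - (247 - 64) = -386 - 1*183 = -386 - 183 = -569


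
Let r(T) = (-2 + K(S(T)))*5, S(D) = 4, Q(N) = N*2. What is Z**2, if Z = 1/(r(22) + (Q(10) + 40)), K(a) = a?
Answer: 1/4900 ≈ 0.00020408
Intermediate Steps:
Q(N) = 2*N
r(T) = 10 (r(T) = (-2 + 4)*5 = 2*5 = 10)
Z = 1/70 (Z = 1/(10 + (2*10 + 40)) = 1/(10 + (20 + 40)) = 1/(10 + 60) = 1/70 ≈ 0.014286)
Z**2 = (1/70)**2 = 1/4900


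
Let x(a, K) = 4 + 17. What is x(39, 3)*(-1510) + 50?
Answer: -31660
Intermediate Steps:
x(a, K) = 21
x(39, 3)*(-1510) + 50 = 21*(-1510) + 50 = -31710 + 50 = -31660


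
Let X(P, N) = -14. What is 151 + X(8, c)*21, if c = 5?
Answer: -143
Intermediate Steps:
151 + X(8, c)*21 = 151 - 14*21 = 151 - 294 = -143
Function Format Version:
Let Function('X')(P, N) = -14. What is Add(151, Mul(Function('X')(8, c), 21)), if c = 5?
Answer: -143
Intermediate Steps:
Add(151, Mul(Function('X')(8, c), 21)) = Add(151, Mul(-14, 21)) = Add(151, -294) = -143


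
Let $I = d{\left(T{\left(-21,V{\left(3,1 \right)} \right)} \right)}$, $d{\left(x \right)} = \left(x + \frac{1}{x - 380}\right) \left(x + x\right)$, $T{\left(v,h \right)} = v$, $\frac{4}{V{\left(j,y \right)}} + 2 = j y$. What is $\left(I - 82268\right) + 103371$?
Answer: $\frac{8816027}{401} \approx 21985.0$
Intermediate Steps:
$V{\left(j,y \right)} = \frac{4}{-2 + j y}$
$d{\left(x \right)} = 2 x \left(x + \frac{1}{-380 + x}\right)$ ($d{\left(x \right)} = \left(x + \frac{1}{-380 + x}\right) 2 x = 2 x \left(x + \frac{1}{-380 + x}\right)$)
$I = \frac{353724}{401}$ ($I = 2 \left(-21\right) \frac{1}{-380 - 21} \left(1 + \left(-21\right)^{2} - -7980\right) = 2 \left(-21\right) \frac{1}{-401} \left(1 + 441 + 7980\right) = 2 \left(-21\right) \left(- \frac{1}{401}\right) 8422 = \frac{353724}{401} \approx 882.1$)
$\left(I - 82268\right) + 103371 = \left(\frac{353724}{401} - 82268\right) + 103371 = - \frac{32635744}{401} + 103371 = \frac{8816027}{401}$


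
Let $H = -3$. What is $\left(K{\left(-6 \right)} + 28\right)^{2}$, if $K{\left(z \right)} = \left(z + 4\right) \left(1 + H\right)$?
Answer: $1024$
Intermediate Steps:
$K{\left(z \right)} = -8 - 2 z$ ($K{\left(z \right)} = \left(z + 4\right) \left(1 - 3\right) = \left(4 + z\right) \left(-2\right) = -8 - 2 z$)
$\left(K{\left(-6 \right)} + 28\right)^{2} = \left(\left(-8 - -12\right) + 28\right)^{2} = \left(\left(-8 + 12\right) + 28\right)^{2} = \left(4 + 28\right)^{2} = 32^{2} = 1024$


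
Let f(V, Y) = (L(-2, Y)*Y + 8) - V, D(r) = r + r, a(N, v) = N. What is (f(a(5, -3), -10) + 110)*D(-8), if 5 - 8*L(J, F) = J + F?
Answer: -1468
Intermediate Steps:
L(J, F) = 5/8 - F/8 - J/8 (L(J, F) = 5/8 - (J + F)/8 = 5/8 - (F + J)/8 = 5/8 + (-F/8 - J/8) = 5/8 - F/8 - J/8)
D(r) = 2*r
f(V, Y) = 8 - V + Y*(7/8 - Y/8) (f(V, Y) = ((5/8 - Y/8 - 1/8*(-2))*Y + 8) - V = ((5/8 - Y/8 + 1/4)*Y + 8) - V = ((7/8 - Y/8)*Y + 8) - V = (Y*(7/8 - Y/8) + 8) - V = (8 + Y*(7/8 - Y/8)) - V = 8 - V + Y*(7/8 - Y/8))
(f(a(5, -3), -10) + 110)*D(-8) = ((8 - 1*5 - 1/8*(-10)*(-7 - 10)) + 110)*(2*(-8)) = ((8 - 5 - 1/8*(-10)*(-17)) + 110)*(-16) = ((8 - 5 - 85/4) + 110)*(-16) = (-73/4 + 110)*(-16) = (367/4)*(-16) = -1468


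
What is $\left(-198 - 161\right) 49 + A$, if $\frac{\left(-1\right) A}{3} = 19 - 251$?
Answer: $-16895$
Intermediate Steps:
$A = 696$ ($A = - 3 \left(19 - 251\right) = \left(-3\right) \left(-232\right) = 696$)
$\left(-198 - 161\right) 49 + A = \left(-198 - 161\right) 49 + 696 = \left(-359\right) 49 + 696 = -17591 + 696 = -16895$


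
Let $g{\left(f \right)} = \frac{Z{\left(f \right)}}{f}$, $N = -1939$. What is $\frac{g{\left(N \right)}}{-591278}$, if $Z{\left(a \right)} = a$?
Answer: $- \frac{1}{591278} \approx -1.6913 \cdot 10^{-6}$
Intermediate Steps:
$g{\left(f \right)} = 1$ ($g{\left(f \right)} = \frac{f}{f} = 1$)
$\frac{g{\left(N \right)}}{-591278} = 1 \frac{1}{-591278} = 1 \left(- \frac{1}{591278}\right) = - \frac{1}{591278}$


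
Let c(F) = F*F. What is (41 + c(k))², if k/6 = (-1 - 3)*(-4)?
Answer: 85692049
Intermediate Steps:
k = 96 (k = 6*((-1 - 3)*(-4)) = 6*(-4*(-4)) = 6*16 = 96)
c(F) = F²
(41 + c(k))² = (41 + 96²)² = (41 + 9216)² = 9257² = 85692049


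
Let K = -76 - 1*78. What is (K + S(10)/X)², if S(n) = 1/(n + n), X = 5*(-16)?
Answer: 60713452801/2560000 ≈ 23716.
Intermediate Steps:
X = -80
S(n) = 1/(2*n)
K = -154 (K = -76 - 78 = -154)
(K + S(10)/X)² = (-154 + ((½)/10)/(-80))² = (-154 + ((½)*(⅒))*(-1/80))² = (-154 + (1/20)*(-1/80))² = (-154 - 1/1600)² = (-246401/1600)² = 60713452801/2560000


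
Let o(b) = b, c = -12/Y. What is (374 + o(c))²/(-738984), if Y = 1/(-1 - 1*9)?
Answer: -61009/184746 ≈ -0.33023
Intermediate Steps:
Y = -⅒ (Y = 1/(-1 - 9) = 1/(-10) = -⅒ ≈ -0.10000)
c = 120 (c = -12/(-⅒) = -12*(-10) = 120)
(374 + o(c))²/(-738984) = (374 + 120)²/(-738984) = 494²*(-1/738984) = 244036*(-1/738984) = -61009/184746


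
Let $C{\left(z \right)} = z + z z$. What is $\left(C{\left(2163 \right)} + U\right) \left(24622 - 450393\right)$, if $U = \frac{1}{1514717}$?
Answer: $- \frac{3018709719379748495}{1514717} \approx -1.9929 \cdot 10^{12}$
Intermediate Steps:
$C{\left(z \right)} = z + z^{2}$
$U = \frac{1}{1514717} \approx 6.6019 \cdot 10^{-7}$
$\left(C{\left(2163 \right)} + U\right) \left(24622 - 450393\right) = \left(2163 \left(1 + 2163\right) + \frac{1}{1514717}\right) \left(24622 - 450393\right) = \left(2163 \cdot 2164 + \frac{1}{1514717}\right) \left(-425771\right) = \left(4680732 + \frac{1}{1514717}\right) \left(-425771\right) = \frac{7089984332845}{1514717} \left(-425771\right) = - \frac{3018709719379748495}{1514717}$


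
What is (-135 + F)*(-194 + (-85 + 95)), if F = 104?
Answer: 5704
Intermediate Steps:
(-135 + F)*(-194 + (-85 + 95)) = (-135 + 104)*(-194 + (-85 + 95)) = -31*(-194 + 10) = -31*(-184) = 5704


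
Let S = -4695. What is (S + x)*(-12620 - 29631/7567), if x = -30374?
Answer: 478567460257/1081 ≈ 4.4271e+8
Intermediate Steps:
(S + x)*(-12620 - 29631/7567) = (-4695 - 30374)*(-12620 - 29631/7567) = -35069*(-12620 - 29631*1/7567) = -35069*(-12620 - 4233/1081) = -35069*(-13646453/1081) = 478567460257/1081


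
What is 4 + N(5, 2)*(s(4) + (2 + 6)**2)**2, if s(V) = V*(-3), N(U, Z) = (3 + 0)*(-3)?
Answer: -24332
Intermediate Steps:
N(U, Z) = -9 (N(U, Z) = 3*(-3) = -9)
s(V) = -3*V
4 + N(5, 2)*(s(4) + (2 + 6)**2)**2 = 4 - 9*(-3*4 + (2 + 6)**2)**2 = 4 - 9*(-12 + 8**2)**2 = 4 - 9*(-12 + 64)**2 = 4 - 9*52**2 = 4 - 9*2704 = 4 - 24336 = -24332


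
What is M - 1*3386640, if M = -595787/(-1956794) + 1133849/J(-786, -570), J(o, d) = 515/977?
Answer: -12089357735811/9783970 ≈ -1.2356e+6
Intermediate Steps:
J(o, d) = 515/977 (J(o, d) = 515*(1/977) = 515/977)
M = 21045426424989/9783970 (M = -595787/(-1956794) + 1133849/(515/977) = -595787*(-1/1956794) + 1133849*(977/515) = 595787/1956794 + 1107770473/515 = 21045426424989/9783970 ≈ 2.1510e+6)
M - 1*3386640 = 21045426424989/9783970 - 1*3386640 = 21045426424989/9783970 - 3386640 = -12089357735811/9783970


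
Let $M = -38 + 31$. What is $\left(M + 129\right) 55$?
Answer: $6710$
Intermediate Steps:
$M = -7$
$\left(M + 129\right) 55 = \left(-7 + 129\right) 55 = 122 \cdot 55 = 6710$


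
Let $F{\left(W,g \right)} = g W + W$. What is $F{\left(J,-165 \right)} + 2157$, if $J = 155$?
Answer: $-23263$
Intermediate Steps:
$F{\left(W,g \right)} = W + W g$ ($F{\left(W,g \right)} = W g + W = W + W g$)
$F{\left(J,-165 \right)} + 2157 = 155 \left(1 - 165\right) + 2157 = 155 \left(-164\right) + 2157 = -25420 + 2157 = -23263$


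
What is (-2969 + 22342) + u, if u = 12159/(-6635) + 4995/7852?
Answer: 1009232610817/52098020 ≈ 19372.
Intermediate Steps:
u = -62330643/52098020 (u = 12159*(-1/6635) + 4995*(1/7852) = -12159/6635 + 4995/7852 = -62330643/52098020 ≈ -1.1964)
(-2969 + 22342) + u = (-2969 + 22342) - 62330643/52098020 = 19373 - 62330643/52098020 = 1009232610817/52098020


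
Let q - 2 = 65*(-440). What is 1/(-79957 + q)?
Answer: -1/108555 ≈ -9.2119e-6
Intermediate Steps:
q = -28598 (q = 2 + 65*(-440) = 2 - 28600 = -28598)
1/(-79957 + q) = 1/(-79957 - 28598) = 1/(-108555) = -1/108555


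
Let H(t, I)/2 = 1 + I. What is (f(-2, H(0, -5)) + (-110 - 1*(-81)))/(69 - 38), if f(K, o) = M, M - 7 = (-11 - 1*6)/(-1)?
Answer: -5/31 ≈ -0.16129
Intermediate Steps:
H(t, I) = 2 + 2*I (H(t, I) = 2*(1 + I) = 2 + 2*I)
M = 24 (M = 7 + (-11 - 1*6)/(-1) = 7 + (-11 - 6)*(-1) = 7 - 17*(-1) = 7 + 17 = 24)
f(K, o) = 24
(f(-2, H(0, -5)) + (-110 - 1*(-81)))/(69 - 38) = (24 + (-110 - 1*(-81)))/(69 - 38) = (24 + (-110 + 81))/31 = (24 - 29)*(1/31) = -5*1/31 = -5/31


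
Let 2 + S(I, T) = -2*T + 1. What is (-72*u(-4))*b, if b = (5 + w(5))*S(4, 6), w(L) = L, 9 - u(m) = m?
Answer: 121680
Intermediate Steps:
S(I, T) = -1 - 2*T (S(I, T) = -2 + (-2*T + 1) = -2 + (1 - 2*T) = -1 - 2*T)
u(m) = 9 - m
b = -130 (b = (5 + 5)*(-1 - 2*6) = 10*(-1 - 12) = 10*(-13) = -130)
(-72*u(-4))*b = -72*(9 - 1*(-4))*(-130) = -72*(9 + 4)*(-130) = -72*13*(-130) = -936*(-130) = 121680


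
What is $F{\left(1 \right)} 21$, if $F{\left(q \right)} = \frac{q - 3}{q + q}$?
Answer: $-21$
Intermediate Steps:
$F{\left(q \right)} = \frac{-3 + q}{2 q}$
$F{\left(1 \right)} 21 = \frac{-3 + 1}{2 \cdot 1} \cdot 21 = \frac{1}{2} \cdot 1 \left(-2\right) 21 = \left(-1\right) 21 = -21$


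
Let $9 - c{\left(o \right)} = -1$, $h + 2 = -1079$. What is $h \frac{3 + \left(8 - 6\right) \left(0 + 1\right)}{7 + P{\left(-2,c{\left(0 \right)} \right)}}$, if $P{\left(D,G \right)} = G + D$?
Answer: $- \frac{1081}{3} \approx -360.33$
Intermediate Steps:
$h = -1081$ ($h = -2 - 1079 = -1081$)
$c{\left(o \right)} = 10$ ($c{\left(o \right)} = 9 - -1 = 9 + 1 = 10$)
$P{\left(D,G \right)} = D + G$
$h \frac{3 + \left(8 - 6\right) \left(0 + 1\right)}{7 + P{\left(-2,c{\left(0 \right)} \right)}} = - 1081 \frac{3 + \left(8 - 6\right) \left(0 + 1\right)}{7 + \left(-2 + 10\right)} = - 1081 \frac{3 + 2 \cdot 1}{7 + 8} = - 1081 \frac{3 + 2}{15} = - 1081 \cdot 5 \cdot \frac{1}{15} = \left(-1081\right) \frac{1}{3} = - \frac{1081}{3}$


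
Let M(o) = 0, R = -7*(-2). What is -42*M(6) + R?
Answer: 14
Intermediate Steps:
R = 14
-42*M(6) + R = -42*0 + 14 = 0 + 14 = 14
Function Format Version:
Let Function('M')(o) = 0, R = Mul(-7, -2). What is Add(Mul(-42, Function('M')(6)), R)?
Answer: 14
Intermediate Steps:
R = 14
Add(Mul(-42, Function('M')(6)), R) = Add(Mul(-42, 0), 14) = Add(0, 14) = 14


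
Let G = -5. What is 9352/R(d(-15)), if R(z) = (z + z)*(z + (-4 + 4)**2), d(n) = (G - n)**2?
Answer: 1169/2500 ≈ 0.46760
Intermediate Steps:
d(n) = (-5 - n)**2
R(z) = 2*z**2 (R(z) = (2*z)*(z + 0**2) = (2*z)*(z + 0) = (2*z)*z = 2*z**2)
9352/R(d(-15)) = 9352/((2*((5 - 15)**2)**2)) = 9352/((2*((-10)**2)**2)) = 9352/((2*100**2)) = 9352/((2*10000)) = 9352/20000 = 9352*(1/20000) = 1169/2500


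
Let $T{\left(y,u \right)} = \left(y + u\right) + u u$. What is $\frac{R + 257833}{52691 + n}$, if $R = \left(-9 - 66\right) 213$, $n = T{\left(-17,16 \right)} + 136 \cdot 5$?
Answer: $\frac{120929}{26813} \approx 4.5101$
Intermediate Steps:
$T{\left(y,u \right)} = u + y + u^{2}$ ($T{\left(y,u \right)} = \left(u + y\right) + u^{2} = u + y + u^{2}$)
$n = 935$ ($n = \left(16 - 17 + 16^{2}\right) + 136 \cdot 5 = \left(16 - 17 + 256\right) + 680 = 255 + 680 = 935$)
$R = -15975$ ($R = \left(-75\right) 213 = -15975$)
$\frac{R + 257833}{52691 + n} = \frac{-15975 + 257833}{52691 + 935} = \frac{241858}{53626} = 241858 \cdot \frac{1}{53626} = \frac{120929}{26813}$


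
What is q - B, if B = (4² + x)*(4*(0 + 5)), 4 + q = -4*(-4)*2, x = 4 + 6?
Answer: -492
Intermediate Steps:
x = 10
q = 28 (q = -4 - 4*(-4)*2 = -4 + 16*2 = -4 + 32 = 28)
B = 520 (B = (4² + 10)*(4*(0 + 5)) = (16 + 10)*(4*5) = 26*20 = 520)
q - B = 28 - 1*520 = 28 - 520 = -492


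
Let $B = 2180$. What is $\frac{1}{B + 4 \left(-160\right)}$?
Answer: $\frac{1}{1540} \approx 0.00064935$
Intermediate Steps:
$\frac{1}{B + 4 \left(-160\right)} = \frac{1}{2180 + 4 \left(-160\right)} = \frac{1}{2180 - 640} = \frac{1}{1540}$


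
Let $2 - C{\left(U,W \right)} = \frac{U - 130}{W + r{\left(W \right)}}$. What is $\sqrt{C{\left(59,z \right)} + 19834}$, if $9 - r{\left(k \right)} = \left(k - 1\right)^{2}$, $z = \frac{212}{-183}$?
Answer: $\frac{3 \sqrt{1175832555}}{730} \approx 140.92$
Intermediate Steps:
$z = - \frac{212}{183}$ ($z = 212 \left(- \frac{1}{183}\right) = - \frac{212}{183} \approx -1.1585$)
$r{\left(k \right)} = 9 - \left(-1 + k\right)^{2}$ ($r{\left(k \right)} = 9 - \left(k - 1\right)^{2} = 9 - \left(-1 + k\right)^{2}$)
$C{\left(U,W \right)} = 2 - \frac{-130 + U}{9 + W - \left(-1 + W\right)^{2}}$ ($C{\left(U,W \right)} = 2 - \frac{U - 130}{W - \left(-9 + \left(-1 + W\right)^{2}\right)} = 2 - \frac{-130 + U}{9 + W - \left(-1 + W\right)^{2}}$)
$\sqrt{C{\left(59,z \right)} + 19834} = \sqrt{\frac{-146 + 59 - - \frac{424}{61} + 2 \left(- \frac{212}{183}\right)^{2}}{-8 + \left(- \frac{212}{183}\right)^{2} - - \frac{212}{61}} + 19834} = \sqrt{\frac{-146 + 59 + \frac{424}{61} + 2 \cdot \frac{44944}{33489}}{-8 + \frac{44944}{33489} + \frac{212}{61}} + 19834} = \sqrt{\frac{-146 + 59 + \frac{424}{61} + \frac{89888}{33489}}{- \frac{106580}{33489}} + 19834} = \sqrt{\left(- \frac{33489}{106580}\right) \left(- \frac{2590879}{33489}\right) + 19834} = \sqrt{\frac{2590879}{106580} + 19834} = \sqrt{\frac{2116498599}{106580}} = \frac{3 \sqrt{1175832555}}{730}$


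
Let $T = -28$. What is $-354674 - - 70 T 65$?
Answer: $-482074$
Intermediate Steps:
$-354674 - - 70 T 65 = -354674 - \left(-70\right) \left(-28\right) 65 = -354674 - 1960 \cdot 65 = -354674 - 127400 = -482074$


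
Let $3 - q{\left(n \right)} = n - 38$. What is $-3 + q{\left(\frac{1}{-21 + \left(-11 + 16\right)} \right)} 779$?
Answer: $\frac{511755}{16} \approx 31985.0$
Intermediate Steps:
$q{\left(n \right)} = 41 - n$ ($q{\left(n \right)} = 3 - \left(n - 38\right) = 3 - \left(-38 + n\right) = 41 - n$)
$-3 + q{\left(\frac{1}{-21 + \left(-11 + 16\right)} \right)} 779 = -3 + \left(41 - \frac{1}{-21 + \left(-11 + 16\right)}\right) 779 = -3 + \left(41 - \frac{1}{-21 + 5}\right) 779 = -3 + \left(41 - \frac{1}{-16}\right) 779 = -3 + \left(41 - - \frac{1}{16}\right) 779 = -3 + \left(41 + \frac{1}{16}\right) 779 = -3 + \frac{657}{16} \cdot 779 = -3 + \frac{511803}{16} = \frac{511755}{16}$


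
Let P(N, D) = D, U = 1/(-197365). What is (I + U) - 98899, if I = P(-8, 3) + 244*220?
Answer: -8924055841/197365 ≈ -45216.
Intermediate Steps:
U = -1/197365 ≈ -5.0668e-6
I = 53683 (I = 3 + 244*220 = 3 + 53680 = 53683)
(I + U) - 98899 = (53683 - 1/197365) - 98899 = 10595145294/197365 - 98899 = -8924055841/197365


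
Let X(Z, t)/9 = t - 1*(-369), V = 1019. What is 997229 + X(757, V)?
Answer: 1009721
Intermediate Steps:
X(Z, t) = 3321 + 9*t (X(Z, t) = 9*(t - 1*(-369)) = 9*(t + 369) = 9*(369 + t) = 3321 + 9*t)
997229 + X(757, V) = 997229 + (3321 + 9*1019) = 997229 + (3321 + 9171) = 997229 + 12492 = 1009721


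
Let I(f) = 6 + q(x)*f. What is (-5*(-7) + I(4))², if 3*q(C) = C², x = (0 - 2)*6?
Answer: 54289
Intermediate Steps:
x = -12 (x = -2*6 = -12)
q(C) = C²/3
I(f) = 6 + 48*f (I(f) = 6 + ((⅓)*(-12)²)*f = 6 + ((⅓)*144)*f = 6 + 48*f)
(-5*(-7) + I(4))² = (-5*(-7) + (6 + 48*4))² = (35 + (6 + 192))² = (35 + 198)² = 233² = 54289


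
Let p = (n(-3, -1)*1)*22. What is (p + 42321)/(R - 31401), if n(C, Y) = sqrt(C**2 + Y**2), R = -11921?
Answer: -42321/43322 - 11*sqrt(10)/21661 ≈ -0.97850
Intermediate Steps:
p = 22*sqrt(10) (p = (sqrt((-3)**2 + (-1)**2)*1)*22 = (sqrt(9 + 1)*1)*22 = (sqrt(10)*1)*22 = sqrt(10)*22 = 22*sqrt(10) ≈ 69.570)
(p + 42321)/(R - 31401) = (22*sqrt(10) + 42321)/(-11921 - 31401) = (42321 + 22*sqrt(10))/(-43322) = (42321 + 22*sqrt(10))*(-1/43322) = -42321/43322 - 11*sqrt(10)/21661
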